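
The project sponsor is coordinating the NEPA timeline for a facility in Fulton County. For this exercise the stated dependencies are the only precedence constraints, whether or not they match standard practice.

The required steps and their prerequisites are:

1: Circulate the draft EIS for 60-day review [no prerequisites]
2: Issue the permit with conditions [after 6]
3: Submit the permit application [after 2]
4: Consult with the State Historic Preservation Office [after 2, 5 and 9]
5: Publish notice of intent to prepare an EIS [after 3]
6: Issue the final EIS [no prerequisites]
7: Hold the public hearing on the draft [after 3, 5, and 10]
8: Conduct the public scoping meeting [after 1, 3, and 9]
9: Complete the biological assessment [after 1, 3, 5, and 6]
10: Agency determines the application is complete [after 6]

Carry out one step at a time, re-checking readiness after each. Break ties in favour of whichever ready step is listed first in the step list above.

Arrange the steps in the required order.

1 and 6 have no prerequisites; 1 is listed earlier, so 1 is first.
6 is the only step now ready → 6.
Ready: 2 and 10. 2 is listed earlier → 2.
3 and 10 are both available; 3 is listed earlier → 3.
5 now also ready, so the ready set is {5, 10}; 5 is listed earlier → 5.
Ready: 9 and 10. 9 is listed earlier → 9.
4 and 8 now also ready, so the ready set is {4, 8, 10}; 4 is listed earlier → 4.
Ready: 8 and 10. 8 is listed earlier → 8.
That leaves 10 as the only ready step → 10.
That leaves 7 as the only ready step → 7.

1, 6, 2, 3, 5, 9, 4, 8, 10, 7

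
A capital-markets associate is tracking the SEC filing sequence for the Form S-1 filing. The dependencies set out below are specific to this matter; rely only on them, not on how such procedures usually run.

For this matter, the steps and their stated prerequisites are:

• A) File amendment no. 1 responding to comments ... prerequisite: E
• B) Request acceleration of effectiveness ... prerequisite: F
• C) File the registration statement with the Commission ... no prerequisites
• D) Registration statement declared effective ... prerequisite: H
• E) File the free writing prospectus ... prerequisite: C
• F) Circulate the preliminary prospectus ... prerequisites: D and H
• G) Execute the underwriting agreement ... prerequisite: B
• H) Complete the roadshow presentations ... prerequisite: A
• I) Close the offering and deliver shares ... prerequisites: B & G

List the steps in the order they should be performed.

Only C has no prerequisites, so it is first.
That leaves E as the only ready step → E.
Next only A has its prerequisites met → A.
H is the only step now ready → H.
D is the only step now ready → D.
F needed D and H, now all done → F.
B needed F, now all done → B.
G needed B, now all done → G.
That leaves I as the only ready step → I.

C, E, A, H, D, F, B, G, I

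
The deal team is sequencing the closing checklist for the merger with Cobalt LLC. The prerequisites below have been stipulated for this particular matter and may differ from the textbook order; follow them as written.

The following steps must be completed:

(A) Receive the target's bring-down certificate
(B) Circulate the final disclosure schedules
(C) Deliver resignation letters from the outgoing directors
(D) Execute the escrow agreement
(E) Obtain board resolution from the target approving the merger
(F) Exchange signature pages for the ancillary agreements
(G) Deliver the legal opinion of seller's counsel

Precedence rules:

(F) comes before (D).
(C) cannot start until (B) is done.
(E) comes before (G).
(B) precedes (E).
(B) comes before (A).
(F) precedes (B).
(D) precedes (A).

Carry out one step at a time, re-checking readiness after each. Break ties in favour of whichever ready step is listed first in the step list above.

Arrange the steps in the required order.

Only (F) has no prerequisites, so it is first.
Ready: (B) and (D). (B) is listed earlier → (B).
(C), (D) and (E) are all available; (C) is listed earlier → (C).
(D) and (E) are both available; (D) is listed earlier → (D).
(A) now also ready, so the ready set is {(A), (E)}; (A) is listed earlier → (A).
That leaves (E) as the only ready step → (E).
That leaves (G) as the only ready step → (G).

(F), (B), (C), (D), (A), (E), (G)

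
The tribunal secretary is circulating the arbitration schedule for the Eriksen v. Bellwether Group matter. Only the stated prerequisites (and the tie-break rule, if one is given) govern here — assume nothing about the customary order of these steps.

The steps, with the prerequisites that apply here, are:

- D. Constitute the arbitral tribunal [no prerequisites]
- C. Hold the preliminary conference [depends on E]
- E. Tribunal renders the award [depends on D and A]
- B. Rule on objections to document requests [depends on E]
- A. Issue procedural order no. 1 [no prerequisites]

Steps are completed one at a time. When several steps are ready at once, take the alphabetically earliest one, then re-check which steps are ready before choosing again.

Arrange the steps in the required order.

A, D, E, B, C

Nothing is required for A and D. A has the earlier label → A first.
D is the only step now ready → D.
That leaves E as the only ready step → E.
Ready: B and C. B has the earlier label → B.
C is the only step now ready → C.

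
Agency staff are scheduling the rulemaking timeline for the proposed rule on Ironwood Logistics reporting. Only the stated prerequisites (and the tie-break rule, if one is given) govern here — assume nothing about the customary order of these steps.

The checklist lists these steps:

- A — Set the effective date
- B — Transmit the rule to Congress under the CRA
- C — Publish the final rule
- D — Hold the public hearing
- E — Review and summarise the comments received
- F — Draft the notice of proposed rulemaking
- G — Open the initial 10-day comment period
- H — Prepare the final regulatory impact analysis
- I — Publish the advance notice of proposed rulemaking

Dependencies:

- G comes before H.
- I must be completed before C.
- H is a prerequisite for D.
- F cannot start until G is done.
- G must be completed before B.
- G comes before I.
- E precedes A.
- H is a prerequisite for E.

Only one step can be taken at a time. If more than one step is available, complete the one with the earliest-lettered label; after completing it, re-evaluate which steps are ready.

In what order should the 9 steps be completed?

G, B, F, H, D, E, A, I, C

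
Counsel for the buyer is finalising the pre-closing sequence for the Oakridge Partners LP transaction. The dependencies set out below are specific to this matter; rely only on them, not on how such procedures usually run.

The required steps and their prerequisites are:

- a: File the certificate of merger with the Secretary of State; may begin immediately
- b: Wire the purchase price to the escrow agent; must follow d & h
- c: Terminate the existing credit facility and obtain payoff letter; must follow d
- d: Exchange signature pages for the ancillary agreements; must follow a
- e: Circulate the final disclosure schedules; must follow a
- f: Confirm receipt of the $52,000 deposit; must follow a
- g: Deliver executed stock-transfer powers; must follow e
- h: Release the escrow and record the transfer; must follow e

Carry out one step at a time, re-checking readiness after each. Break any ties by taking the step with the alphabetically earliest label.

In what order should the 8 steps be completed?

a, d, c, e, f, g, h, b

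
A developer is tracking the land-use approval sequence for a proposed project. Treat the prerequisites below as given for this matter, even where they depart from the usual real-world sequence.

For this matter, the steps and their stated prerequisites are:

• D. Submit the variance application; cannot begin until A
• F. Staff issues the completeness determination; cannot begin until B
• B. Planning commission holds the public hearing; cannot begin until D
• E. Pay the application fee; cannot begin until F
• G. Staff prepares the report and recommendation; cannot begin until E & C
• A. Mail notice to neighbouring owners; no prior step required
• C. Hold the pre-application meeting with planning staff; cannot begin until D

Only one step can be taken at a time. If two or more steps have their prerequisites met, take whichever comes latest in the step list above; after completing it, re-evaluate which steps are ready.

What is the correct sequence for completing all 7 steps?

A → D → C → B → F → E → G

A has no prerequisites → A first.
D needed A, now all done → D.
Ready: C and B. C is listed later → C.
B needed D, now all done → B.
Next only F has its prerequisites met → F.
Next only E has its prerequisites met → E.
G needed C and E, now all done → G.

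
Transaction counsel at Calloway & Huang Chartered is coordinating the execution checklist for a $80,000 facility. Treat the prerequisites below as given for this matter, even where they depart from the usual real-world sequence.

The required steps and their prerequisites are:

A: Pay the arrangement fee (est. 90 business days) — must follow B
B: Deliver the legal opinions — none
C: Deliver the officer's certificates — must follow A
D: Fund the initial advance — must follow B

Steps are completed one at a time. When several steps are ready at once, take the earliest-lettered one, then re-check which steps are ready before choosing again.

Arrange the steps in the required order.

B, A, C, D

Only B has no prerequisites, so it is first.
Ready: A and D. A has the earlier label → A.
Ready: C and D. C has the earlier label → C.
D is the only step now ready → D.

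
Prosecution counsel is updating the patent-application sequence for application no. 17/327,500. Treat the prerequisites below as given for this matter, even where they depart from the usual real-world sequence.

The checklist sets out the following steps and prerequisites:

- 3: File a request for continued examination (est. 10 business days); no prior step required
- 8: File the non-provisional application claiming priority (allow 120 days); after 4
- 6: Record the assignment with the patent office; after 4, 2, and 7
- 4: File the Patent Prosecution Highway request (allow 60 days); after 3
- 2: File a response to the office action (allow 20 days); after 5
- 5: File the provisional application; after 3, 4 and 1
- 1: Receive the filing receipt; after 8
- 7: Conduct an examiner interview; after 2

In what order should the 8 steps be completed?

3 is the only step with nothing outstanding, so it goes first.
4 needed 3, now all done → 4.
That leaves 8 as the only ready step → 8.
Next only 1 has its prerequisites met → 1.
5 needed 3, 4 and 1, now all done → 5.
2 is the only step now ready → 2.
7 needed 2, now all done → 7.
Next only 6 has its prerequisites met → 6.

3 4 8 1 5 2 7 6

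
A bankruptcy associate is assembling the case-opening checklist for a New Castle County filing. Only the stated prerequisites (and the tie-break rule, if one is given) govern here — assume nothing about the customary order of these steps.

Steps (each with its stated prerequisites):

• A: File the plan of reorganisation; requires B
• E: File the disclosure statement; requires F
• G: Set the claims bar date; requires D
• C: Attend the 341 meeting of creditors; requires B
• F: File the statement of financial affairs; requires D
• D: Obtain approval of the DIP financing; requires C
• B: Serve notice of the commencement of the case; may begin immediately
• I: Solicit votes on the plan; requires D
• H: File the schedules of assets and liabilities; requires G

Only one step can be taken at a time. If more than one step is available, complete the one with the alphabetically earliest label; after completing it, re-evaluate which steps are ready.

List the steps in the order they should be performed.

B is the only step with nothing outstanding, so it goes first.
Ready: A and C. A has the earlier label → A.
That leaves C as the only ready step → C.
D needed C, now all done → D.
F, G and I are all available; F has the earlier label → F.
E now also ready, so the ready set is {E, G, I}; E has the earlier label → E.
Ready: G and I. G has the earlier label → G.
Now H and I have their prerequisites met. H has the earlier label, so H next.
I is the only step now ready → I.

B, A, C, D, F, E, G, H, I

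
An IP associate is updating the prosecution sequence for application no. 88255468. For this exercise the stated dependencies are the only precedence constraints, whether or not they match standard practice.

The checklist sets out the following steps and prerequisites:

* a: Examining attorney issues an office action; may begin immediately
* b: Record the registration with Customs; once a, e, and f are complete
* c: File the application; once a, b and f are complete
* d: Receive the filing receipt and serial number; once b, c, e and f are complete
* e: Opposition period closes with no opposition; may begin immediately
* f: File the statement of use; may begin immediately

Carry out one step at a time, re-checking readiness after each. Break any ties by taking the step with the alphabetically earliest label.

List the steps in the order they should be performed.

a, e, f, b, c, d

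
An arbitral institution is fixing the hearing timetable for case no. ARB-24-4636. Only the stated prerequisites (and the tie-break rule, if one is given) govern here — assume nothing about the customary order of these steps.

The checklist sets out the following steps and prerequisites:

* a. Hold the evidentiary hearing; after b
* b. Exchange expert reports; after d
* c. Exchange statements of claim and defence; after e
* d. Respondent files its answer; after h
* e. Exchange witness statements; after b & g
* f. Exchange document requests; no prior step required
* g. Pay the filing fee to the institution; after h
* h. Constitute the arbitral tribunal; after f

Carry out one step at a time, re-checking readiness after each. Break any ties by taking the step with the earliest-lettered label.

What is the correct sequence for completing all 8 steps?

f, h, d, b, a, g, e, c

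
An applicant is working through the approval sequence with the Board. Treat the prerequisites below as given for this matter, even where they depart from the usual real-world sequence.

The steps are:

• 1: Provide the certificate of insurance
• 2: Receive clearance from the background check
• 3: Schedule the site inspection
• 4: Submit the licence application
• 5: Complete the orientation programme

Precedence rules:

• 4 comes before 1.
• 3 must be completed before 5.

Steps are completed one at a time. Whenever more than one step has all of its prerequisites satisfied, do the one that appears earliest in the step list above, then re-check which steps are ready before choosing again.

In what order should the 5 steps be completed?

Nothing is required for 2, 3 and 4. 2 is listed earlier → 2 first.
Now 3 and 4 have their prerequisites met. 3 is listed earlier, so 3 next.
5 now also ready, so the ready set is {4, 5}; 4 is listed earlier → 4.
Ready: 1 and 5. 1 is listed earlier → 1.
5 needed 3, now all done → 5.

2 → 3 → 4 → 1 → 5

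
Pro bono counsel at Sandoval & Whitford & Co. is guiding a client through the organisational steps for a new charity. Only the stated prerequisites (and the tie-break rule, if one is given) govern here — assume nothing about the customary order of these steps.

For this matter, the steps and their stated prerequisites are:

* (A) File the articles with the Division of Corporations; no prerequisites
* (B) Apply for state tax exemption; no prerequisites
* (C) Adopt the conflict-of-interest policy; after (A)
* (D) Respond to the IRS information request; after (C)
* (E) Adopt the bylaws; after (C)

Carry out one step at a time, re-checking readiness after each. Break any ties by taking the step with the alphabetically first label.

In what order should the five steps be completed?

(A) (B) (C) (D) (E)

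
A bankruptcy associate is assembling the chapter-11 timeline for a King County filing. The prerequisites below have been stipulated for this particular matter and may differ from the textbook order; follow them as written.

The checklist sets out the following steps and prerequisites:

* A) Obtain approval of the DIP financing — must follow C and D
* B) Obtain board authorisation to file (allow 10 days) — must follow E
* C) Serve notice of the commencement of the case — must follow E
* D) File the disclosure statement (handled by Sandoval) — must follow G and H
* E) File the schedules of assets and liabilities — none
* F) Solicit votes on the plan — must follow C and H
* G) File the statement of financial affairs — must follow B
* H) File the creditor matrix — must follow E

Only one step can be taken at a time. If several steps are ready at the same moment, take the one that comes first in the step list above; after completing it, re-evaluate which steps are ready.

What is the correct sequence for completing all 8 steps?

E B C G H D A F

E has no prerequisites → E first.
B, C and H are all available; B is listed earlier → B.
Now C, G and H have their prerequisites met. C is listed earlier, so C next.
Ready: G and H. G is listed earlier → G.
H needed E, now all done → H.
D and F are both available; D is listed earlier → D.
A and F are both available; A is listed earlier → A.
That leaves F as the only ready step → F.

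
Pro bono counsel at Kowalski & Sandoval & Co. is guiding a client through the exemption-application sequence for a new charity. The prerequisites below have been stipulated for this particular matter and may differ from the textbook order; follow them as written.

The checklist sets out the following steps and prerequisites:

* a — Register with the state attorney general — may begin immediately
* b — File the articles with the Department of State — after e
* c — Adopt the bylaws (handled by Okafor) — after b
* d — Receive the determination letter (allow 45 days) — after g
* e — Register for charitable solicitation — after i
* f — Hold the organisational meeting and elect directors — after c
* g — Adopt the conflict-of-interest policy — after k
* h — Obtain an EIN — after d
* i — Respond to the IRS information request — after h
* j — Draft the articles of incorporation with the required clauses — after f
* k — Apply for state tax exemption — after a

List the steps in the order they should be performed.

a has no prerequisites → a first.
Next only k has its prerequisites met → k.
That leaves g as the only ready step → g.
Next only d has its prerequisites met → d.
h needed d, now all done → h.
That leaves i as the only ready step → i.
e is the only step now ready → e.
That leaves b as the only ready step → b.
c needed b, now all done → c.
f needed c, now all done → f.
j needed f, now all done → j.

a → k → g → d → h → i → e → b → c → f → j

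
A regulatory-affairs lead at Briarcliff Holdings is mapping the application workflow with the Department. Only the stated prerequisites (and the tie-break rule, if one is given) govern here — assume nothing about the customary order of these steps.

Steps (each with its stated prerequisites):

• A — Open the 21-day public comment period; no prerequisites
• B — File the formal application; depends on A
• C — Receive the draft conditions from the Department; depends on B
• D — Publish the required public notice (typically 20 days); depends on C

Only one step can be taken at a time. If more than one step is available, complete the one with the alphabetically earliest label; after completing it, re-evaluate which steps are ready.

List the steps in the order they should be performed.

A, B, C, D

A has no prerequisites → A first.
B needed A, now all done → B.
Next only C has its prerequisites met → C.
Next only D has its prerequisites met → D.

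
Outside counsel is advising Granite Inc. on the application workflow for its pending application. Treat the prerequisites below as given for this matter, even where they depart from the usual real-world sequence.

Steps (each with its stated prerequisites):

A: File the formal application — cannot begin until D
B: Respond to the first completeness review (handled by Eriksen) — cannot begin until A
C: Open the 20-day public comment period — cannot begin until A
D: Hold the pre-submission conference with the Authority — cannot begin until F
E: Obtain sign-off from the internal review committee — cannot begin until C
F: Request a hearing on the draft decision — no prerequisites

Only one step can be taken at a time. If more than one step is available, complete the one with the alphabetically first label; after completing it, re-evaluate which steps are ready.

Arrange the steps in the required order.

F has no prerequisites → F first.
D is the only step now ready → D.
A needed D, now all done → A.
Now B and C have their prerequisites met. B has the earlier label, so B next.
That leaves C as the only ready step → C.
E needed C, now all done → E.

F D A B C E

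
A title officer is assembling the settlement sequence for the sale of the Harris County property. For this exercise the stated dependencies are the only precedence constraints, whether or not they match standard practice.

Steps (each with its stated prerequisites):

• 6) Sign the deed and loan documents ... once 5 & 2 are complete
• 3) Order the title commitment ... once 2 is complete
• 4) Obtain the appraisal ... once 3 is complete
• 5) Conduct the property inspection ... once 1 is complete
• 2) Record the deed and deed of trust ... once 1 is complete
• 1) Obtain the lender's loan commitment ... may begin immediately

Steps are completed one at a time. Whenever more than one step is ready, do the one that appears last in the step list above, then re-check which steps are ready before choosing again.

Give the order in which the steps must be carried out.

1 2 5 3 4 6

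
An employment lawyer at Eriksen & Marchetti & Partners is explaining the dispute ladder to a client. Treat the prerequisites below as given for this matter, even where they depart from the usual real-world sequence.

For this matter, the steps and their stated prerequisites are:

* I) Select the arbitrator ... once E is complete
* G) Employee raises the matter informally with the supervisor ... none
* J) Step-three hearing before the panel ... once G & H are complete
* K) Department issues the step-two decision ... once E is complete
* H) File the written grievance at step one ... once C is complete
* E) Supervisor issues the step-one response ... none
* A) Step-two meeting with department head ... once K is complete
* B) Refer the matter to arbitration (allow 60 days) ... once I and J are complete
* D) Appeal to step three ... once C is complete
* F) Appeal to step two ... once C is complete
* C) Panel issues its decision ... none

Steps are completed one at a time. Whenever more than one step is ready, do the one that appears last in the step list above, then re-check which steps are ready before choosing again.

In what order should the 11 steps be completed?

C → F → D → E → H → K → A → G → J → I → B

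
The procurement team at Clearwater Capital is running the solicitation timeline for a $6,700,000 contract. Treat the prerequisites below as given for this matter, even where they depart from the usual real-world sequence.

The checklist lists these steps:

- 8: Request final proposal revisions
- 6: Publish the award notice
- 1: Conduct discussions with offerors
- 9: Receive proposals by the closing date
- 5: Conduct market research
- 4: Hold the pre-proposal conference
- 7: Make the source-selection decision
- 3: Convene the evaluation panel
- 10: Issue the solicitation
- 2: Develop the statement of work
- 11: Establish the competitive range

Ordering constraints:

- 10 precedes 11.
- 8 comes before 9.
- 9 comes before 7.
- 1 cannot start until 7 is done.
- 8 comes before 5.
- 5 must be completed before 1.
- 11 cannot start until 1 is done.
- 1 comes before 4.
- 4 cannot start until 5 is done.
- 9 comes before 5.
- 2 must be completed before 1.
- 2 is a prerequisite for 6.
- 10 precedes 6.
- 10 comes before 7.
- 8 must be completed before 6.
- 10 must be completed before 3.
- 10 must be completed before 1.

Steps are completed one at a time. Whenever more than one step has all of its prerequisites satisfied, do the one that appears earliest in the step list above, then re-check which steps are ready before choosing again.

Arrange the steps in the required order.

Nothing is required for 8, 10 and 2. 8 is listed earlier → 8 first.
Ready: 9, 10 and 2. 9 is listed earlier → 9.
5 now also ready, so the ready set is {5, 10, 2}; 5 is listed earlier → 5.
Now 10 and 2 have their prerequisites met. 10 is listed earlier, so 10 next.
7 and 3 now also ready, so the ready set is {7, 3, 2}; 7 is listed earlier → 7.
Now 3 and 2 have their prerequisites met. 3 is listed earlier, so 3 next.
2 is the only step now ready → 2.
Ready: 6 and 1. 6 is listed earlier → 6.
1 needed 5, 7, 10 and 2, now all done → 1.
4 and 11 are both available; 4 is listed earlier → 4.
11 is the only step now ready → 11.

8, 9, 5, 10, 7, 3, 2, 6, 1, 4, 11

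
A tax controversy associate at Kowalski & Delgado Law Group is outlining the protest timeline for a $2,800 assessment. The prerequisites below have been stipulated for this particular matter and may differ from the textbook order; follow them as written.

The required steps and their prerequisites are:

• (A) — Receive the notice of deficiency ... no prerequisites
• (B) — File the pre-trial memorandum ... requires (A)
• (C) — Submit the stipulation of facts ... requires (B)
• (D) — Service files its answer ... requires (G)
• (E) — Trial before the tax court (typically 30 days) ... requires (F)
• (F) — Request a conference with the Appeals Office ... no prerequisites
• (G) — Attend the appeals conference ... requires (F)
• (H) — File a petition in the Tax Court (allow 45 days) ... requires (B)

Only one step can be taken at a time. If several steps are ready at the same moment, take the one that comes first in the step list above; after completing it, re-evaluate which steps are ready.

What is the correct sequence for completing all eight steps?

(A), (B), (C), (F), (E), (G), (D), (H)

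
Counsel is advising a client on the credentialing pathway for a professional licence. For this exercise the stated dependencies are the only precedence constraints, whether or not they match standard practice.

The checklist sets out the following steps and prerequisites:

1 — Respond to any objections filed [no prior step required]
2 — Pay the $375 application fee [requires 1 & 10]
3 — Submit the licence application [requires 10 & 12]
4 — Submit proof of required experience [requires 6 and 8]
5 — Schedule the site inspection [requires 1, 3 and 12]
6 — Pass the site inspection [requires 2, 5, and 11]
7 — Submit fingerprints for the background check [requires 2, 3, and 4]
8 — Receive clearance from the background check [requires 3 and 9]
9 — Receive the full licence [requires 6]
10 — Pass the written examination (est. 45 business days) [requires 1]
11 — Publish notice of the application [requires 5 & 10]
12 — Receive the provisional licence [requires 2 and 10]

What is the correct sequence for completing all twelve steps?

1, 10, 2, 12, 3, 5, 11, 6, 9, 8, 4, 7

1 has no prerequisites → 1 first.
That leaves 10 as the only ready step → 10.
2 is the only step now ready → 2.
12 needed 2 and 10, now all done → 12.
That leaves 3 as the only ready step → 3.
5 needed 1, 3 and 12, now all done → 5.
That leaves 11 as the only ready step → 11.
That leaves 6 as the only ready step → 6.
That leaves 9 as the only ready step → 9.
Next only 8 has its prerequisites met → 8.
Next only 4 has its prerequisites met → 4.
7 needed 2, 3 and 4, now all done → 7.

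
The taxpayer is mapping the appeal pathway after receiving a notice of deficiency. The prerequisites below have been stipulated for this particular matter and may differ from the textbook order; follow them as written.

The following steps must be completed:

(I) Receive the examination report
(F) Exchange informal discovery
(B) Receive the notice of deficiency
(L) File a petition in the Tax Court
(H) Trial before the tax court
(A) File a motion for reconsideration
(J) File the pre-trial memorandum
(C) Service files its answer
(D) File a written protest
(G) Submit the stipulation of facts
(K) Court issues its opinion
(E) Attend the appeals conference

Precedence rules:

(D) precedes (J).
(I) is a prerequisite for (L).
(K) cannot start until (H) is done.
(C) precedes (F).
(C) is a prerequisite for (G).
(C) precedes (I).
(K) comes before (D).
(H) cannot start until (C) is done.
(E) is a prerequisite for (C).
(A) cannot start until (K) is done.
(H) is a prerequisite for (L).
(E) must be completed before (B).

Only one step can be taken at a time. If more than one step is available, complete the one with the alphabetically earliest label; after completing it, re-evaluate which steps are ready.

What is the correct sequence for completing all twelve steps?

(E) is the only step with nothing outstanding, so it goes first.
Now (B) and (C) have their prerequisites met. (B) has the earlier label, so (B) next.
That leaves (C) as the only ready step → (C).
(F), (G), (H) and (I) are all available; (F) has the earlier label → (F).
(G), (H) and (I) are all available; (G) has the earlier label → (G).
(H) and (I) are both available; (H) has the earlier label → (H).
(I) and (K) are both available; (I) has the earlier label → (I).
(K) and (L) are both available; (K) has the earlier label → (K).
Now (A), (D) and (L) have their prerequisites met. (A) has the earlier label, so (A) next.
(D) and (L) are both available; (D) has the earlier label → (D).
(J) now also ready, so the ready set is {(J), (L)}; (J) has the earlier label → (J).
Next only (L) has its prerequisites met → (L).

(E), (B), (C), (F), (G), (H), (I), (K), (A), (D), (J), (L)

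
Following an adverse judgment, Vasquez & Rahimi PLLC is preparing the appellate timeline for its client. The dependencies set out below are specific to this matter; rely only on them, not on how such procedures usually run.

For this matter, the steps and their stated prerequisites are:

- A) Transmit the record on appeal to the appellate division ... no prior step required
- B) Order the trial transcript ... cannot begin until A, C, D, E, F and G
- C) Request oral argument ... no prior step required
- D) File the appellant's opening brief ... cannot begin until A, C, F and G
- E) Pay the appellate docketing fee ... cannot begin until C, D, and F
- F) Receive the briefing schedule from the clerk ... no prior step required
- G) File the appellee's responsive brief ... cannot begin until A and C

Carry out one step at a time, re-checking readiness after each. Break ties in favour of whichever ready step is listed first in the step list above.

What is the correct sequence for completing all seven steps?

A, C, F, G, D, E, B

A, C and F have no prerequisites; A is listed earlier, so A is first.
C and F are both available; C is listed earlier → C.
Ready: F and G. F is listed earlier → F.
That leaves G as the only ready step → G.
D needed A, C, F and G, now all done → D.
E needed C, D and F, now all done → E.
That leaves B as the only ready step → B.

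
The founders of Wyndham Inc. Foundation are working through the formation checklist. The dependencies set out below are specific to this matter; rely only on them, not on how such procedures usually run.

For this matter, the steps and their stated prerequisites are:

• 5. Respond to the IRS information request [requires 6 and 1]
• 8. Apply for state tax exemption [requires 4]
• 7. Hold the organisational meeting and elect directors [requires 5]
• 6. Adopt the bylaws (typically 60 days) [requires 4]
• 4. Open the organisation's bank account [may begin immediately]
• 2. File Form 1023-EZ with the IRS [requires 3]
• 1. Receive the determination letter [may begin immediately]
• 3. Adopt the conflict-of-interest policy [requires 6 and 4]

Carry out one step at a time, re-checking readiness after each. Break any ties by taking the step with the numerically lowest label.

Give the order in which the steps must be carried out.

1 → 4 → 6 → 3 → 2 → 5 → 7 → 8

Nothing is required for 1 and 4. 1 has the earlier label → 1 first.
Next only 4 has its prerequisites met → 4.
Ready: 6 and 8. 6 has the earlier label → 6.
3 and 5 now also ready, so the ready set is {3, 5, 8}; 3 has the earlier label → 3.
Now 2, 5 and 8 have their prerequisites met. 2 has the earlier label, so 2 next.
5 and 8 are both available; 5 has the earlier label → 5.
Ready: 7 and 8. 7 has the earlier label → 7.
That leaves 8 as the only ready step → 8.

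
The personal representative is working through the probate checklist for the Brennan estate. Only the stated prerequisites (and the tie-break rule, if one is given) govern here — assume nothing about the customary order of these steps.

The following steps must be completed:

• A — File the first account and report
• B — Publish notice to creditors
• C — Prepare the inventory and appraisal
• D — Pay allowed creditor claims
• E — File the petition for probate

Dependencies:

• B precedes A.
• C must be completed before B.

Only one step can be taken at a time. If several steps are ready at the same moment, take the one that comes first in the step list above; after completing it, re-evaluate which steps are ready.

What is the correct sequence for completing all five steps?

C, B, A, D, E

Nothing is required for C, D and E. C is listed earlier → C first.
Now B, D and E have their prerequisites met. B is listed earlier, so B next.
A now also ready, so the ready set is {A, D, E}; A is listed earlier → A.
Ready: D and E. D is listed earlier → D.
E is the only step now ready → E.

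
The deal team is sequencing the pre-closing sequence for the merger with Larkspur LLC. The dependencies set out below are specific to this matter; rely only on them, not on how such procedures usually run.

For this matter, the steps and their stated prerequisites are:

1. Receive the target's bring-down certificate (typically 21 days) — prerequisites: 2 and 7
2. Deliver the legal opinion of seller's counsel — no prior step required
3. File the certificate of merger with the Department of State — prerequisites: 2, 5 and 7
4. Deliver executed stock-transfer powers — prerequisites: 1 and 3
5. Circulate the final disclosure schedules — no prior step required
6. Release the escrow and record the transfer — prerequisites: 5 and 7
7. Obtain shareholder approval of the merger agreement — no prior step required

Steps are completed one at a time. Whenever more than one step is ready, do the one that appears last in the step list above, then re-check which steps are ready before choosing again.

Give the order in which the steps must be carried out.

Nothing is required for 7, 5 and 2. 7 is listed later → 7 first.
Ready: 5 and 2. 5 is listed later → 5.
Ready: 6 and 2. 6 is listed later → 6.
2 is the only step now ready → 2.
3 and 1 are both available; 3 is listed later → 3.
1 needed 7 and 2, now all done → 1.
That leaves 4 as the only ready step → 4.

7, 5, 6, 2, 3, 1, 4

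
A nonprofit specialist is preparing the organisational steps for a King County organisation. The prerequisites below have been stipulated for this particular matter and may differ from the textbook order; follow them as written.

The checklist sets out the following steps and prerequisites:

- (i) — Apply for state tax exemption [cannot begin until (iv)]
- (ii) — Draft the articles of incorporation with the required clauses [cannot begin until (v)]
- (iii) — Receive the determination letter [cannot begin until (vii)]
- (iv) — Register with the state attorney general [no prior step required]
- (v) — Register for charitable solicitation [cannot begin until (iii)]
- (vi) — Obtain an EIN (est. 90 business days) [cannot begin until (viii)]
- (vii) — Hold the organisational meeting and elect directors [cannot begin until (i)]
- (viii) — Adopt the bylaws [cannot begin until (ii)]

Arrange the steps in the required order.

(iv), (i), (vii), (iii), (v), (ii), (viii), (vi)

(iv) is the only step with nothing outstanding, so it goes first.
Next only (i) has its prerequisites met → (i).
(vii) needed (i), now all done → (vii).
(iii) is the only step now ready → (iii).
(v) needed (iii), now all done → (v).
Next only (ii) has its prerequisites met → (ii).
(viii) is the only step now ready → (viii).
(vi) needed (viii), now all done → (vi).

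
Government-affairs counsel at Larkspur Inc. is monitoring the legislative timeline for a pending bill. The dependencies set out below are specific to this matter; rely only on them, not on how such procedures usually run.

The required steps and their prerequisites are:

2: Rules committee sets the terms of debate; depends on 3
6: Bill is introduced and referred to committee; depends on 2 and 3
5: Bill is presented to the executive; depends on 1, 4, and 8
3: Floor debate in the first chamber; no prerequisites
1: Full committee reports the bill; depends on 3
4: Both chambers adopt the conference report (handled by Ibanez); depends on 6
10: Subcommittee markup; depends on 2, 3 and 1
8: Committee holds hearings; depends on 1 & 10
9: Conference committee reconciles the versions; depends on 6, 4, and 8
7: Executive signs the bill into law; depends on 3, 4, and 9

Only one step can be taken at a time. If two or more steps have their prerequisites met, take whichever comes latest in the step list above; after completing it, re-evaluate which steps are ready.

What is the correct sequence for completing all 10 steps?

3 has no prerequisites → 3 first.
Ready: 1 and 2. 1 is listed later → 1.
2 is the only step now ready → 2.
10 and 6 are both available; 10 is listed later → 10.
Now 8 and 6 have their prerequisites met. 8 is listed later, so 8 next.
6 needed 3 and 2, now all done → 6.
4 needed 6, now all done → 4.
Ready: 9 and 5. 9 is listed later → 9.
7 now also ready, so the ready set is {7, 5}; 7 is listed later → 7.
Next only 5 has its prerequisites met → 5.

3, 1, 2, 10, 8, 6, 4, 9, 7, 5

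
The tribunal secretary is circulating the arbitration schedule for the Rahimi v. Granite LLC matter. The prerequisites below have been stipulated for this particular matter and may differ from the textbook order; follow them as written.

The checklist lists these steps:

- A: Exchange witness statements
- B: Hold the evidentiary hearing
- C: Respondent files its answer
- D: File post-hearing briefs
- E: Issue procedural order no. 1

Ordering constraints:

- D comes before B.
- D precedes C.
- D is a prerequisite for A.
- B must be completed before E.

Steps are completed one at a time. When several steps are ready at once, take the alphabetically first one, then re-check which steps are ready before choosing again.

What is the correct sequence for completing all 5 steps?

D A B C E

D has no prerequisites → D first.
A, B and C are all available; A has the earlier label → A.
Now B and C have their prerequisites met. B has the earlier label, so B next.
E now also ready, so the ready set is {C, E}; C has the earlier label → C.
Next only E has its prerequisites met → E.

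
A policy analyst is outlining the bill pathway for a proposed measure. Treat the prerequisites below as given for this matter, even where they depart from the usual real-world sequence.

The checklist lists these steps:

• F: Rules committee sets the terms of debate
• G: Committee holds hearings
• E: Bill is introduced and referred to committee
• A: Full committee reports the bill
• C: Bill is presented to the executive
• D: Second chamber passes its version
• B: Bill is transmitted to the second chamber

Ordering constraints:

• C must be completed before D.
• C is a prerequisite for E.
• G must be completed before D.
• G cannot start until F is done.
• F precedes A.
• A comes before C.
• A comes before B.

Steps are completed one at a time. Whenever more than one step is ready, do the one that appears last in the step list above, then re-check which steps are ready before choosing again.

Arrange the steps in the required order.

F A B C E G D

F is the only step with nothing outstanding, so it goes first.
Ready: A and G. A is listed later → A.
B and C now also ready, so the ready set is {B, C, G}; B is listed later → B.
Now C and G have their prerequisites met. C is listed later, so C next.
E and G are both available; E is listed later → E.
That leaves G as the only ready step → G.
D needed C and G, now all done → D.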